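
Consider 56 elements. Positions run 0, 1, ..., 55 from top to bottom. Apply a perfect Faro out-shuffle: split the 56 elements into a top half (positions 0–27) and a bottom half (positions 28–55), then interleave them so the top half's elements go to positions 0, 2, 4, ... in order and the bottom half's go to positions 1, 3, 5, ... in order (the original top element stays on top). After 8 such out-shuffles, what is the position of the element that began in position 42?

27

Track the element's position through each out-shuffle:
42 → 29 → 3 → 6 → 12 → 24 → 48 → 41 → 27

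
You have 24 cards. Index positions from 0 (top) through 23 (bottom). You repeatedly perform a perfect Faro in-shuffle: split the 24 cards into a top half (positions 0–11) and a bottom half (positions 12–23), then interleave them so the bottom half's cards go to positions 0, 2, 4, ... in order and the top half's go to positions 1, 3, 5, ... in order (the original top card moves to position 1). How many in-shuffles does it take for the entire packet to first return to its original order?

20

The in-shuffle permutes the 24 positions with cycle lengths [4, 20].
Every card is home exactly when every cycle has completed a whole number of laps, i.e. after lcm(4, 20) = 20 in-shuffles.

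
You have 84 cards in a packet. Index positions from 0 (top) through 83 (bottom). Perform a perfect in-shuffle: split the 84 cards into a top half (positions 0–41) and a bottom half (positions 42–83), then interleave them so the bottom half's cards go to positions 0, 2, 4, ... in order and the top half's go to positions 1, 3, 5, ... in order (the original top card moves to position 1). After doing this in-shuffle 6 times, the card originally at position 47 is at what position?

11

Track the card's position through each in-shuffle:
47 → 10 → 21 → 43 → 2 → 5 → 11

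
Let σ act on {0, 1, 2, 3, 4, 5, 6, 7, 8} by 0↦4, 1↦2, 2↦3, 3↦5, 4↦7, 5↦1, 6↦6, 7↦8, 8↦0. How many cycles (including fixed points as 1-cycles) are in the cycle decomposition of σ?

3

Cycle decomposition: (0 4 7 8) (1 2 3 5) (6).
3 cycles.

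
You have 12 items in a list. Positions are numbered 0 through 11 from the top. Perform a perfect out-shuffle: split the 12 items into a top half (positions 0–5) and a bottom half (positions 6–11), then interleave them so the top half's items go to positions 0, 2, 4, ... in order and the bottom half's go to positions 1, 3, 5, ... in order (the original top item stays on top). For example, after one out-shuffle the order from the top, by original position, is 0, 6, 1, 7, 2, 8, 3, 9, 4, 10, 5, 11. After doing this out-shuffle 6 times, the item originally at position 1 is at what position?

Track the item's position through each out-shuffle:
1 → 2 → 4 → 8 → 5 → 10 → 9

9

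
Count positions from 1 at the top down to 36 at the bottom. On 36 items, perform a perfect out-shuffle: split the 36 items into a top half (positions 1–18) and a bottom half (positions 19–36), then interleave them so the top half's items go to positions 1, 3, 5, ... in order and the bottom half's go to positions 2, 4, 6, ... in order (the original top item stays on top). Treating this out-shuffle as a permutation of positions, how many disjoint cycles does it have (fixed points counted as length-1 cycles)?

7

Trace each unvisited position around until it returns:
(1) (2 3 5 9 17 33 ... len 12) (4 7 13 25 14 27 ... len 12) (6 11 21) (8 15 29 22) (16 31 26) (36)
7 cycles in total.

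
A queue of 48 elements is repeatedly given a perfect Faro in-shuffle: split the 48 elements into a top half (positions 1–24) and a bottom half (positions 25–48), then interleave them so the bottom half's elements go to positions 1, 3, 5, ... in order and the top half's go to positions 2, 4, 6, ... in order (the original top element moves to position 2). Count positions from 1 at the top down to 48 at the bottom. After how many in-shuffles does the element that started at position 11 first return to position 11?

Follow position 11 under repeated in-shuffles:
11 → 22 → 44 → 39 → 29 → 9 → 18 → 36 → ... → 11 (length 21)
It first returns after 21 in-shuffles.

21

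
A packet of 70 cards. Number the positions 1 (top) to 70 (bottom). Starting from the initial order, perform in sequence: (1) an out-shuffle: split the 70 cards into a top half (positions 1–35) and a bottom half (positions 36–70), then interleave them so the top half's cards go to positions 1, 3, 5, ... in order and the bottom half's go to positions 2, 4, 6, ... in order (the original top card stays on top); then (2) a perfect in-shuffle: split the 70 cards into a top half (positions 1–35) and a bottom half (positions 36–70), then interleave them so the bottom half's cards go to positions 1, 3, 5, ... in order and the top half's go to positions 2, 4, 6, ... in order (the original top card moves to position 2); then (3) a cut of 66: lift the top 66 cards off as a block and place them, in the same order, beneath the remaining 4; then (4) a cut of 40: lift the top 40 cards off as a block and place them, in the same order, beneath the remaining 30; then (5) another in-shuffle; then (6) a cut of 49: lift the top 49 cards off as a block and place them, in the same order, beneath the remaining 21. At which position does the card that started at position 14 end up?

Track the card from position 14 forward through each operation:
  after op 1 (out-shuffle): 14 → 27
  after op 2 (in-shuffle): 27 → 54
  after op 3 (cut 66): 54 → 58
  after op 4 (cut 40): 58 → 18
  after op 5 (in-shuffle): 18 → 36
  after op 6 (cut 49): 36 → 57

57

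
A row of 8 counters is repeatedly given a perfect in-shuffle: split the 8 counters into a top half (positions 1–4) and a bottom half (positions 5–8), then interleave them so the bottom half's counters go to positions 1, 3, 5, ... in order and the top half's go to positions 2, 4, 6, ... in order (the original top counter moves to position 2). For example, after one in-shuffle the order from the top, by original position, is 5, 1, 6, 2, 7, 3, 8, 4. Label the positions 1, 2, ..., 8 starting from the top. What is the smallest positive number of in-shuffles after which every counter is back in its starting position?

The in-shuffle permutes the 8 positions with cycle lengths [2, 6].
Every counter is home exactly when every cycle has completed a whole number of laps, i.e. after lcm(2, 6) = 6 in-shuffles.

6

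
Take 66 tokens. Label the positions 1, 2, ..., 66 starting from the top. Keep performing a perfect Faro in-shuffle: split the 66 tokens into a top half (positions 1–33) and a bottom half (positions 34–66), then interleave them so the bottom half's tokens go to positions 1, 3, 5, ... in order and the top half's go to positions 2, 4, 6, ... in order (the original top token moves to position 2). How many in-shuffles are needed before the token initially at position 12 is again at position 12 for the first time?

Follow position 12 under repeated in-shuffles:
12 → 24 → 48 → 29 → 58 → 49 → 31 → 62 → ... → 12 (length 66)
It first returns after 66 in-shuffles.

66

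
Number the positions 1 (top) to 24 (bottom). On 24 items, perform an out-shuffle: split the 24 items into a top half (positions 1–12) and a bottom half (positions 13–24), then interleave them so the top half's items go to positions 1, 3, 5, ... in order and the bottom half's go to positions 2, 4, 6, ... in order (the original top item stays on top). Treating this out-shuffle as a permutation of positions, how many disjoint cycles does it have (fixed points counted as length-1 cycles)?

4

Trace each unvisited position around until it returns:
(1) (2 3 5 9 17 10 ... len 11) (6 11 21 18 12 23 ... len 11) (24)
4 cycles in total.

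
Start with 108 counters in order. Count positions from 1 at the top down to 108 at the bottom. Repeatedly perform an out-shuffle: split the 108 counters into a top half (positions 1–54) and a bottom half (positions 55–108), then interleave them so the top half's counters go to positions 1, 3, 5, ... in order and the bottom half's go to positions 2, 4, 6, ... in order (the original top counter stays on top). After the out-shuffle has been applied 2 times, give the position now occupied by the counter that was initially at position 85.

Track the counter's position through each out-shuffle:
85 → 62 → 16

16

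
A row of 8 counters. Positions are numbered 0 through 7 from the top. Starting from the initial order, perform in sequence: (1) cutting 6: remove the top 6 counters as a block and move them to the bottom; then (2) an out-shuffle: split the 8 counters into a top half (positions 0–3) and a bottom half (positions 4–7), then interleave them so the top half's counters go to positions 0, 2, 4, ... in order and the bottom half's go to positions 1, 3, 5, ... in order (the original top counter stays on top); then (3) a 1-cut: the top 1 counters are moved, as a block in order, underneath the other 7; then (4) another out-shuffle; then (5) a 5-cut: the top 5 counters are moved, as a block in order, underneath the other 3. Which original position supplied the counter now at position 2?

6

Undo the operations in reverse order, starting from position 2:
  undo op 5 (cut 5): 2 ← 7
  undo op 4 (out-shuffle, from bottom half): 7 ← 7
  undo op 3 (cut 1): 7 ← 0
  undo op 2 (out-shuffle, from top half): 0 ← 0
  undo op 1 (cut 6): 0 ← 6
So the counter at position 2 came from original position 6.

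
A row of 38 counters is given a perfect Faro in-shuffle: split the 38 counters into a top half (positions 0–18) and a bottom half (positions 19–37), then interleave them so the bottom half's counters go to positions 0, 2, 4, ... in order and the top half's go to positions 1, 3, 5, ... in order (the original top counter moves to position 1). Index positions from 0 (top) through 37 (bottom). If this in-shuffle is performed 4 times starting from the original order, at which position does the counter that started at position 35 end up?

29

Track the counter's position through each in-shuffle:
35 → 32 → 26 → 14 → 29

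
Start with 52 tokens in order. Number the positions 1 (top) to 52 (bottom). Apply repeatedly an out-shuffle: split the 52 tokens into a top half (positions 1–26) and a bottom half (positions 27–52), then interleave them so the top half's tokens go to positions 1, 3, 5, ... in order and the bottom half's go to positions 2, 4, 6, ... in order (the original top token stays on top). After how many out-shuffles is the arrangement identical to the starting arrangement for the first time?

The out-shuffle permutes the 52 positions with cycle lengths [1, 1, 2, 8, 8, 8, 8, 8, 8].
Every token is home exactly when every cycle has completed a whole number of laps, i.e. after lcm(1, 2, 8) = 8 out-shuffles.

8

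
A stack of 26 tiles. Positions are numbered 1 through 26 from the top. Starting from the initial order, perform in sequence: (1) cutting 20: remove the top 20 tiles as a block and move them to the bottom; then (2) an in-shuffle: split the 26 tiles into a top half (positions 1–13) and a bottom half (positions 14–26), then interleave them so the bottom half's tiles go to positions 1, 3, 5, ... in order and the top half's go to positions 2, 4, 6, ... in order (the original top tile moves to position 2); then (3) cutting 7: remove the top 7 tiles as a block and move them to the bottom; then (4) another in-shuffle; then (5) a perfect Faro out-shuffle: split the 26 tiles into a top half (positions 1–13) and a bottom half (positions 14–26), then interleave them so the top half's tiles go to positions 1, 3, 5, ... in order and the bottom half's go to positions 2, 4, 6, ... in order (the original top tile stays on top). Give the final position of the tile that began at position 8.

Track the tile from position 8 forward through each operation:
  after op 1 (cut 20): 8 → 14
  after op 2 (in-shuffle): 14 → 1
  after op 3 (cut 7): 1 → 20
  after op 4 (in-shuffle): 20 → 13
  after op 5 (out-shuffle): 13 → 25

25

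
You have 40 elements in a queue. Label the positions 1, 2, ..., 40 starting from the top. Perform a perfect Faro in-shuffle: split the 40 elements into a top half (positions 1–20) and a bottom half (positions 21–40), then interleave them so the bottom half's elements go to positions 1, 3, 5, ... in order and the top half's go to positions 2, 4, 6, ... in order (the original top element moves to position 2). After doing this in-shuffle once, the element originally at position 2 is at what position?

4

Track the element's position through each in-shuffle:
2 → 4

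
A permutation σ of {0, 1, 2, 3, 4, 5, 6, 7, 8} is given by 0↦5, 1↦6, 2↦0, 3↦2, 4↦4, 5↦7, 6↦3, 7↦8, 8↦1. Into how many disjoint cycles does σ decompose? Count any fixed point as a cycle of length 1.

Cycle decomposition: (0 5 7 8 1 6 3 2) (4).
2 cycles.

2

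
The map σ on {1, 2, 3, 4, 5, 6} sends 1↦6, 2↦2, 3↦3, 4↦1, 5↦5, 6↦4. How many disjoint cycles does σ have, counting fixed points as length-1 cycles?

Cycle decomposition: (1 6 4) (2) (3) (5).
4 cycles.

4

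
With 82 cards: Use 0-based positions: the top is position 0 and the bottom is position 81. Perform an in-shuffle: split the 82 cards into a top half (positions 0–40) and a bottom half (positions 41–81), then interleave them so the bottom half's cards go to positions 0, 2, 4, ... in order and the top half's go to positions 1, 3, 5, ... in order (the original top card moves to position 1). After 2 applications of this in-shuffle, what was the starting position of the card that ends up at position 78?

81

Work backwards from position 78, undoing one in-shuffle at a time:
78 ← 80 ← 81
So the card now at position 78 started at position 81.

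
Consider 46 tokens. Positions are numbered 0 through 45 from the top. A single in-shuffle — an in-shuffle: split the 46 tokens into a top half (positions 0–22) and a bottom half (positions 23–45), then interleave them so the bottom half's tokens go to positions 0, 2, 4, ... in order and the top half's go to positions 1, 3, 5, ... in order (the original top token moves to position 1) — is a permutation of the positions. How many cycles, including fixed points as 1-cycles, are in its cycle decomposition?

Trace each unvisited position around until it returns:
(0 1 3 7 15 31 ... len 23) (4 9 19 39 32 18 ... len 23)
2 cycles in total.

2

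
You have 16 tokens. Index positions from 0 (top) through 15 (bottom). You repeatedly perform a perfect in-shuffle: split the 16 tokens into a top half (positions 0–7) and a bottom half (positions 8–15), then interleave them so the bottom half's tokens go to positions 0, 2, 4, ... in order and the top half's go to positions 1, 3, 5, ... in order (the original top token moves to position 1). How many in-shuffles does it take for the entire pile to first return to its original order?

8

The in-shuffle permutes the 16 positions with cycle lengths [8, 8].
Every token is home exactly when every cycle has completed a whole number of laps, i.e. after lcm(8) = 8 in-shuffles.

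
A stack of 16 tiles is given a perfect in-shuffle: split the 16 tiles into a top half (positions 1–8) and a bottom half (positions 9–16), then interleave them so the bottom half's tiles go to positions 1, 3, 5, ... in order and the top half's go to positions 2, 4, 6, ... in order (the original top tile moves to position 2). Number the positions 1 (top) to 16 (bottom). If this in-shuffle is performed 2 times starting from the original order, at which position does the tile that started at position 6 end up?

7

Track the tile's position through each in-shuffle:
6 → 12 → 7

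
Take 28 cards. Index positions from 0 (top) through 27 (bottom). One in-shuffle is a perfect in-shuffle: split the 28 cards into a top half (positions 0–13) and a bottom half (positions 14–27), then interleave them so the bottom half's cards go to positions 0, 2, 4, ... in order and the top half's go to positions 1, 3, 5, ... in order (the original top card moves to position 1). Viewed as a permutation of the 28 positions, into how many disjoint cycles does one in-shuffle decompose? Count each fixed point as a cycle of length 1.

1

Trace each unvisited position around until it returns:
(0 1 3 7 15 2 ... len 28)
1 cycle in total.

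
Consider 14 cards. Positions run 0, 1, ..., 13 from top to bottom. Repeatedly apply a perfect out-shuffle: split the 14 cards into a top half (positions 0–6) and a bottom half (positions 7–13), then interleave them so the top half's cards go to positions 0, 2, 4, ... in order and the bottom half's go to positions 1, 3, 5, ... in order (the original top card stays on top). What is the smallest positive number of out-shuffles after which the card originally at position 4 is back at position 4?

Follow position 4 under repeated out-shuffles:
4 → 8 → 3 → 6 → 12 → 11 → 9 → 5 → 10 → 7 → 1 → 2 → 4
It first returns after 12 out-shuffles.

12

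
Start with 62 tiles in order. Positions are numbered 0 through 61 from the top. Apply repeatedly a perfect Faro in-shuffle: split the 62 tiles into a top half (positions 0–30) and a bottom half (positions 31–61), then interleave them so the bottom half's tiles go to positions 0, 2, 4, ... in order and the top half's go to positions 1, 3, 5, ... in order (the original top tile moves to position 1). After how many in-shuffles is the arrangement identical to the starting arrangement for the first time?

The in-shuffle permutes the 62 positions with cycle lengths [2, 3, 3, 6, 6, 6, 6, 6, 6, 6, 6, 6].
Every tile is home exactly when every cycle has completed a whole number of laps, i.e. after lcm(2, 3, 6) = 6 in-shuffles.

6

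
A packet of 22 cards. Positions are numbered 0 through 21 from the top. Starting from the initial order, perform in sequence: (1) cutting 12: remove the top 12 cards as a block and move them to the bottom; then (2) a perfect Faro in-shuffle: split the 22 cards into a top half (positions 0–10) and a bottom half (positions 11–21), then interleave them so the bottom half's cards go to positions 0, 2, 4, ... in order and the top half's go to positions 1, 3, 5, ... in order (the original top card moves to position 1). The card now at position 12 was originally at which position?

7

Undo the operations in reverse order, starting from position 12:
  undo op 2 (in-shuffle, from bottom half): 12 ← 17
  undo op 1 (cut 12): 17 ← 7
So the card at position 12 came from original position 7.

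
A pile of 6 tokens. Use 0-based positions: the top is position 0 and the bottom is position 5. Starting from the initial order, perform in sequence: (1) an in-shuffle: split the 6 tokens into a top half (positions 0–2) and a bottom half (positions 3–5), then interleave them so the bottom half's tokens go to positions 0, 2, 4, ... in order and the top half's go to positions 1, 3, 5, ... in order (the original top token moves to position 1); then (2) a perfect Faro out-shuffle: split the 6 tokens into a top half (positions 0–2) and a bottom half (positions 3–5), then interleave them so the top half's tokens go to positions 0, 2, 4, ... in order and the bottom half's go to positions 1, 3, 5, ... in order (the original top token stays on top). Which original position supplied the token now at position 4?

4

Undo the operations in reverse order, starting from position 4:
  undo op 2 (out-shuffle, from top half): 4 ← 2
  undo op 1 (in-shuffle, from bottom half): 2 ← 4
So the token at position 4 came from original position 4.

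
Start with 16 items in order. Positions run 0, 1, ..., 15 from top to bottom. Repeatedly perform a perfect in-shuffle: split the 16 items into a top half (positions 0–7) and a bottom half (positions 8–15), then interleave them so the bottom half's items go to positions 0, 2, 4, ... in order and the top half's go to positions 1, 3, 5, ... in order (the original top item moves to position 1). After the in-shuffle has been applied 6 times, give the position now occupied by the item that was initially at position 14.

7

Track the item's position through each in-shuffle:
14 → 12 → 8 → 0 → 1 → 3 → 7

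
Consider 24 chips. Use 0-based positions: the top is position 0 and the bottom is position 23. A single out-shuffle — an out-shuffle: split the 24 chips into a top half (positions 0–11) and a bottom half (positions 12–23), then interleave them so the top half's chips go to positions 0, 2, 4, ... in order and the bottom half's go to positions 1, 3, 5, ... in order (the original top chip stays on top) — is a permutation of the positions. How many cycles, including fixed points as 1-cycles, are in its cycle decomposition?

4

Trace each unvisited position around until it returns:
(0) (1 2 4 8 16 9 ... len 11) (5 10 20 17 11 22 ... len 11) (23)
4 cycles in total.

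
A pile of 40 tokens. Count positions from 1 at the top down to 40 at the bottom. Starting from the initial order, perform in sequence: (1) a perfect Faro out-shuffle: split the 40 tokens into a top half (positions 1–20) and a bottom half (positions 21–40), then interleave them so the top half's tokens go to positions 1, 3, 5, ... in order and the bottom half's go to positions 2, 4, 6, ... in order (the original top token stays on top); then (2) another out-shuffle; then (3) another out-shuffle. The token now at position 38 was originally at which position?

30

Undo the operations in reverse order, starting from position 38:
  undo op 3 (out-shuffle, from bottom half): 38 ← 39
  undo op 2 (out-shuffle, from top half): 39 ← 20
  undo op 1 (out-shuffle, from bottom half): 20 ← 30
So the token at position 38 came from original position 30.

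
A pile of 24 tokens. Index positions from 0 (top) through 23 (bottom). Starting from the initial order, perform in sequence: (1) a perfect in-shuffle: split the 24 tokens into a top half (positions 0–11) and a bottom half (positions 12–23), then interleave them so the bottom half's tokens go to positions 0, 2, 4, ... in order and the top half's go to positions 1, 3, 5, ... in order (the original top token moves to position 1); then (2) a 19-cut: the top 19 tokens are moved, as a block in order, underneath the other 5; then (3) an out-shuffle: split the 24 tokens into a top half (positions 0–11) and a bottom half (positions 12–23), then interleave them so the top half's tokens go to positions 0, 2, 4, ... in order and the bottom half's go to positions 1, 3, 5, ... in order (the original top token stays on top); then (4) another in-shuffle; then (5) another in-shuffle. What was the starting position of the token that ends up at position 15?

Undo the operations in reverse order, starting from position 15:
  undo op 5 (in-shuffle, from top half): 15 ← 7
  undo op 4 (in-shuffle, from top half): 7 ← 3
  undo op 3 (out-shuffle, from bottom half): 3 ← 13
  undo op 2 (cut 19): 13 ← 8
  undo op 1 (in-shuffle, from bottom half): 8 ← 16
So the token at position 15 came from original position 16.

16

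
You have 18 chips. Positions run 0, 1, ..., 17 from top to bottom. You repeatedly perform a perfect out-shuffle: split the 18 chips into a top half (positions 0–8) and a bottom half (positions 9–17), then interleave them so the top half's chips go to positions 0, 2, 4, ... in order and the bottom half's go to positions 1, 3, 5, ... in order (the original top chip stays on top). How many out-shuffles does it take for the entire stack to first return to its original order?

The out-shuffle permutes the 18 positions with cycle lengths [1, 1, 8, 8].
Every chip is home exactly when every cycle has completed a whole number of laps, i.e. after lcm(1, 8) = 8 out-shuffles.

8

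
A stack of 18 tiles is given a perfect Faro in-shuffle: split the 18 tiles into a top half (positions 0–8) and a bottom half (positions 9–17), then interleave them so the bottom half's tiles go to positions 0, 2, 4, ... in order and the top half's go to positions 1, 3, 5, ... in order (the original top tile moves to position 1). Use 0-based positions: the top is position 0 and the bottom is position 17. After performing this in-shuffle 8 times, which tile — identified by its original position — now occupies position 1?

Work backwards from position 1, undoing one in-shuffle at a time:
1 ← 0 ← 9 ← 4 ← 11 ← 5 ← 2 ← 10 ← 14
So the tile now at position 1 started at position 14.

14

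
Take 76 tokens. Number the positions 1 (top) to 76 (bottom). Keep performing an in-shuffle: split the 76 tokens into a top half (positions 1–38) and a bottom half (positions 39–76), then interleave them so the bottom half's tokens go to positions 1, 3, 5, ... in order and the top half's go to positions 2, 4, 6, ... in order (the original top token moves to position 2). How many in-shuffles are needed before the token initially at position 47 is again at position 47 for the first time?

30

Follow position 47 under repeated in-shuffles:
47 → 17 → 34 → 68 → 59 → 41 → 5 → 10 → ... → 47 (length 30)
It first returns after 30 in-shuffles.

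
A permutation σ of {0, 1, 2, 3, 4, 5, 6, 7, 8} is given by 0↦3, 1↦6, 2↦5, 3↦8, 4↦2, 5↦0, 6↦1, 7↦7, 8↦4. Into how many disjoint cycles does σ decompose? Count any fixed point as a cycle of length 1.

Cycle decomposition: (0 3 8 4 2 5) (1 6) (7).
3 cycles.

3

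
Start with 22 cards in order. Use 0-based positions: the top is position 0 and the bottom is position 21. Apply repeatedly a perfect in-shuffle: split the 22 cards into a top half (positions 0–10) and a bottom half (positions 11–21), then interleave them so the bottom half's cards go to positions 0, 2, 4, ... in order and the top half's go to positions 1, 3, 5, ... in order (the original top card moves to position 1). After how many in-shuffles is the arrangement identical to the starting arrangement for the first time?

The in-shuffle permutes the 22 positions with cycle lengths [11, 11].
Every card is home exactly when every cycle has completed a whole number of laps, i.e. after lcm(11) = 11 in-shuffles.

11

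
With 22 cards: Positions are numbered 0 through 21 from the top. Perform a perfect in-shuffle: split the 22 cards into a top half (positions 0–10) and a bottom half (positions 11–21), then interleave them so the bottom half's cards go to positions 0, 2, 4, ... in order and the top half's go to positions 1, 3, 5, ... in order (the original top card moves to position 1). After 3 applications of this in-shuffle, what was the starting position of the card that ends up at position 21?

19

Work backwards from position 21, undoing one in-shuffle at a time:
21 ← 10 ← 16 ← 19
So the card now at position 21 started at position 19.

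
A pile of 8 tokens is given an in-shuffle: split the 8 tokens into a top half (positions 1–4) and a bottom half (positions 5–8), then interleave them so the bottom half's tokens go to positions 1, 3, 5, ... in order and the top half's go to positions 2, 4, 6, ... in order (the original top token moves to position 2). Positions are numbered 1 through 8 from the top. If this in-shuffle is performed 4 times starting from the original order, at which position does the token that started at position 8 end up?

Track the token's position through each in-shuffle:
8 → 7 → 5 → 1 → 2

2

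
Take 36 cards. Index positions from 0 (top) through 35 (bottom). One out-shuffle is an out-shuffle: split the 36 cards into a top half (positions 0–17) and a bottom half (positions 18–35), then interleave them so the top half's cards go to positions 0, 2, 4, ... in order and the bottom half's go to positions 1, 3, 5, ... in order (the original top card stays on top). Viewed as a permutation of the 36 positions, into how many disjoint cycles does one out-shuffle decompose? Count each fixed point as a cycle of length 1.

7

Trace each unvisited position around until it returns:
(0) (1 2 4 8 16 32 ... len 12) (3 6 12 24 13 26 ... len 12) (5 10 20) (7 14 28 21) (15 30 25) (35)
7 cycles in total.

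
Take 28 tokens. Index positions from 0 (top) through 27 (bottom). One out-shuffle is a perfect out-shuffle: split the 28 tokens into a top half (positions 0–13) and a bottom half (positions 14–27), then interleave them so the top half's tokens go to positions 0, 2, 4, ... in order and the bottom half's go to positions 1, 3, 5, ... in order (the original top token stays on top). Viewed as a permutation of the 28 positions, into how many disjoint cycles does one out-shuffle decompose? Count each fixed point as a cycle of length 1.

5

Trace each unvisited position around until it returns:
(0) (1 2 4 8 16 5 ... len 18) (3 6 12 24 21 15) (9 18) (27)
5 cycles in total.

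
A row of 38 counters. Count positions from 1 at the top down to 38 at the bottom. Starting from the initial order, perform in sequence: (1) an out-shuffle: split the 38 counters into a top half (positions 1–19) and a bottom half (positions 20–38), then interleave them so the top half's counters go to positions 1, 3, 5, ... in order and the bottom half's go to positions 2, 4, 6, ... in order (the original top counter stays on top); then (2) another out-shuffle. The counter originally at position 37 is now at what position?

Track the counter from position 37 forward through each operation:
  after op 1 (out-shuffle): 37 → 36
  after op 2 (out-shuffle): 36 → 34

34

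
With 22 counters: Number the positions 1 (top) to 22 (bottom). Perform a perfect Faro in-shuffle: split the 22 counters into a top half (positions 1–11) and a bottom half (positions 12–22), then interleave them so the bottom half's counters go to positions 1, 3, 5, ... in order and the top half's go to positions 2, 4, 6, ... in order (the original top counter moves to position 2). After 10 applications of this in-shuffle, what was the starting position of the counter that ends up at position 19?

15

Work backwards from position 19, undoing one in-shuffle at a time:
19 ← 21 ← 22 ← 11 ← 17 ← 20 ← 10 ← 5 ← 14 ← 7 ← 15
So the counter now at position 19 started at position 15.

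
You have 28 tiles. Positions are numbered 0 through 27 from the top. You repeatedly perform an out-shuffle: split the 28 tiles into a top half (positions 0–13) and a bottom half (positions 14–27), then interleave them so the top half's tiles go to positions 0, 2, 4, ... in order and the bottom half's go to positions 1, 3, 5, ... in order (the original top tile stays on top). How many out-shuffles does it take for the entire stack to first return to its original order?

The out-shuffle permutes the 28 positions with cycle lengths [1, 1, 2, 6, 18].
Every tile is home exactly when every cycle has completed a whole number of laps, i.e. after lcm(1, 2, 6, 18) = 18 out-shuffles.

18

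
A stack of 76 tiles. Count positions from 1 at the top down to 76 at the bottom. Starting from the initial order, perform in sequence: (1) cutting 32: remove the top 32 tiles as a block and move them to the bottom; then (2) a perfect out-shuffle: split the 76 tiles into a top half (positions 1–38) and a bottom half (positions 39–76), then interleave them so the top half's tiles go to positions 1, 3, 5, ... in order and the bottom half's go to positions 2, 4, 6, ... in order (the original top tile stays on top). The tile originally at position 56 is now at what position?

47

Track the tile from position 56 forward through each operation:
  after op 1 (cut 32): 56 → 24
  after op 2 (out-shuffle): 24 → 47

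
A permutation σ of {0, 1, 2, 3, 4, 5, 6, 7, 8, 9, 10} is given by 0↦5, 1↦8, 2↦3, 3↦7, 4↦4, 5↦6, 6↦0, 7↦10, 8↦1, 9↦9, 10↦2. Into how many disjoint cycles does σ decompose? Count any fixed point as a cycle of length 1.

Cycle decomposition: (0 5 6) (1 8) (2 3 7 10) (4) (9).
5 cycles.

5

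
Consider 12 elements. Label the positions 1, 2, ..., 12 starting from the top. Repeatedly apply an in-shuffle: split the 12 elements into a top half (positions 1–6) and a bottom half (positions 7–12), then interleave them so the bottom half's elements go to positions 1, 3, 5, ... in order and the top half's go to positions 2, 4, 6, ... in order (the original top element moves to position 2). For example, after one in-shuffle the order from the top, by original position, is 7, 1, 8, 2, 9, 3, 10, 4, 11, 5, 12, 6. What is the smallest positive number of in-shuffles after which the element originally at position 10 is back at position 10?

12

Follow position 10 under repeated in-shuffles:
10 → 7 → 1 → 2 → 4 → 8 → 3 → 6 → 12 → 11 → 9 → 5 → 10
It first returns after 12 in-shuffles.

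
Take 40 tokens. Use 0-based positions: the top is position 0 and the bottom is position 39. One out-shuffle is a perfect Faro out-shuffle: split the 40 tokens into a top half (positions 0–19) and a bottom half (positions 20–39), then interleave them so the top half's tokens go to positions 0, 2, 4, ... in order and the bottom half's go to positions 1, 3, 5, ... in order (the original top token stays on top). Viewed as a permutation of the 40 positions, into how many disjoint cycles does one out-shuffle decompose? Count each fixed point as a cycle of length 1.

Trace each unvisited position around until it returns:
(0) (1 2 4 8 16 32 ... len 12) (3 6 12 24 9 18 ... len 12) (7 14 28 17 34 29 ... len 12) (13 26) (39)
6 cycles in total.

6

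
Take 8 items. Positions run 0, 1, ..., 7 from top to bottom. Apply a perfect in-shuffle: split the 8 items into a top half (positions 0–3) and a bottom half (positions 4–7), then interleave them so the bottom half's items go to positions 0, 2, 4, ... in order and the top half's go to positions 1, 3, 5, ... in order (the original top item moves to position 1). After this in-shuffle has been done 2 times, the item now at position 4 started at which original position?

Work backwards from position 4, undoing one in-shuffle at a time:
4 ← 6 ← 7
So the item now at position 4 started at position 7.

7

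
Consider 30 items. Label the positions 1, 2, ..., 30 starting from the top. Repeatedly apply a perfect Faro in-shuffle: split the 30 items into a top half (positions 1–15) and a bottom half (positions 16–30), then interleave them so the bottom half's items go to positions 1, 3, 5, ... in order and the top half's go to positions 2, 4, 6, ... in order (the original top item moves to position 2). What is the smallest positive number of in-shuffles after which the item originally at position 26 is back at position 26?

5

Follow position 26 under repeated in-shuffles:
26 → 21 → 11 → 22 → 13 → 26
It first returns after 5 in-shuffles.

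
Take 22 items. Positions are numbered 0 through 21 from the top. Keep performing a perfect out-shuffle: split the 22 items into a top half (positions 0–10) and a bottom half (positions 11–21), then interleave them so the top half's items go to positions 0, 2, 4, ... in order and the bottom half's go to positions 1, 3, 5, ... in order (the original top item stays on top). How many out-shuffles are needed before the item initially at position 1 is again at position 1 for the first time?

6

Follow position 1 under repeated out-shuffles:
1 → 2 → 4 → 8 → 16 → 11 → 1
It first returns after 6 out-shuffles.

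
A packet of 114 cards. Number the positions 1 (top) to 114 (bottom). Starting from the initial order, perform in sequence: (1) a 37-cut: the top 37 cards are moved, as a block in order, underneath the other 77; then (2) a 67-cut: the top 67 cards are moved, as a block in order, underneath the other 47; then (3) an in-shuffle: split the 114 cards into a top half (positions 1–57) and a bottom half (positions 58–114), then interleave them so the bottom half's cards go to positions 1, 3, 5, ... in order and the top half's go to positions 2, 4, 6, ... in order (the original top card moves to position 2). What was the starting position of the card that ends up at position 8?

108

Undo the operations in reverse order, starting from position 8:
  undo op 3 (in-shuffle, from top half): 8 ← 4
  undo op 2 (cut 67): 4 ← 71
  undo op 1 (cut 37): 71 ← 108
So the card at position 8 came from original position 108.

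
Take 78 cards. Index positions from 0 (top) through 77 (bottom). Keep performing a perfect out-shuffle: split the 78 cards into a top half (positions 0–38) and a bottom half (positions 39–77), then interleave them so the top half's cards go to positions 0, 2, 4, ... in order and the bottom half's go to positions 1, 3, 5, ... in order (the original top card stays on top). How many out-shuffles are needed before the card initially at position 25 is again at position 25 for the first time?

Follow position 25 under repeated out-shuffles:
25 → 50 → 23 → 46 → 15 → 30 → 60 → 43 → ... → 25 (length 30)
It first returns after 30 out-shuffles.

30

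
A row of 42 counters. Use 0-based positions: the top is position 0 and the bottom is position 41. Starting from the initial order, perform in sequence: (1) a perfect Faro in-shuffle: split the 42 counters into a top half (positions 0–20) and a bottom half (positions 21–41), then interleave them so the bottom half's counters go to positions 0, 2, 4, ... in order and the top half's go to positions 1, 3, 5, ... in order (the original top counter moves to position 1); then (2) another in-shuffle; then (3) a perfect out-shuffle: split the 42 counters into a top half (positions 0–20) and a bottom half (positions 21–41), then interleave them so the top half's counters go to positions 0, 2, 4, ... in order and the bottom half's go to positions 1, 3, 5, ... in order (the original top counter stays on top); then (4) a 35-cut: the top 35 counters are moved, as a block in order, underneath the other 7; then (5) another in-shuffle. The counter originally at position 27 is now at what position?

Track the counter from position 27 forward through each operation:
  after op 1 (in-shuffle): 27 → 12
  after op 2 (in-shuffle): 12 → 25
  after op 3 (out-shuffle): 25 → 9
  after op 4 (cut 35): 9 → 16
  after op 5 (in-shuffle): 16 → 33

33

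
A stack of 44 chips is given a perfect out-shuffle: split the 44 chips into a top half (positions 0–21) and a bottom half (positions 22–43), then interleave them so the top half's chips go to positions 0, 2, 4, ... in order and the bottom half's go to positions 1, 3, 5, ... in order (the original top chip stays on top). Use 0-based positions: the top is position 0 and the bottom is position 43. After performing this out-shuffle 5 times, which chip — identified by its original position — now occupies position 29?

13

Work backwards from position 29, undoing one out-shuffle at a time:
29 ← 36 ← 18 ← 9 ← 26 ← 13
So the chip now at position 29 started at position 13.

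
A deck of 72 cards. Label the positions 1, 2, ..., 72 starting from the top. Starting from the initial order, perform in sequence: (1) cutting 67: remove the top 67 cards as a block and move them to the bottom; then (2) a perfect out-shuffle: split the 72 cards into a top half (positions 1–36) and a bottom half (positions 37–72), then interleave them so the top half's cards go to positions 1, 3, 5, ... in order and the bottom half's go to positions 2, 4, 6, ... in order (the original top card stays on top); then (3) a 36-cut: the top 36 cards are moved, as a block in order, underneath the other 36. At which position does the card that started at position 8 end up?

Track the card from position 8 forward through each operation:
  after op 1 (cut 67): 8 → 13
  after op 2 (out-shuffle): 13 → 25
  after op 3 (cut 36): 25 → 61

61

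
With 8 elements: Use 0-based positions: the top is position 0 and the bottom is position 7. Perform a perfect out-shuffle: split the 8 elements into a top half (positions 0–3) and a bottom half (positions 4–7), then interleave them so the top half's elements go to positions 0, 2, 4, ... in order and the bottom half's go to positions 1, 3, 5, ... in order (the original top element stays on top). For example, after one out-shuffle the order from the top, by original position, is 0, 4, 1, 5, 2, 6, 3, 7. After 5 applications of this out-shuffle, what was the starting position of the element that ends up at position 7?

7

Work backwards from position 7, undoing one out-shuffle at a time:
7 ← 7 ← 7 ← 7 ← 7 ← 7
So the element now at position 7 started at position 7.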